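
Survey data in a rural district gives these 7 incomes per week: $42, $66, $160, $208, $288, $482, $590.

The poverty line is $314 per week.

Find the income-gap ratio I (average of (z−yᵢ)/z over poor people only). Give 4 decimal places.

0.5134

Incomes under z: $42, $66, $160, $208, $288 (q = 5 of N = 7).
Shortfall ratios (z−y)/z: 0.8662, 0.7898, 0.4904, 0.3376, 0.0828; sum = 2.566879.
The income-gap ratio divides by q (the poor only): 2.566879 / 5 = 0.5134.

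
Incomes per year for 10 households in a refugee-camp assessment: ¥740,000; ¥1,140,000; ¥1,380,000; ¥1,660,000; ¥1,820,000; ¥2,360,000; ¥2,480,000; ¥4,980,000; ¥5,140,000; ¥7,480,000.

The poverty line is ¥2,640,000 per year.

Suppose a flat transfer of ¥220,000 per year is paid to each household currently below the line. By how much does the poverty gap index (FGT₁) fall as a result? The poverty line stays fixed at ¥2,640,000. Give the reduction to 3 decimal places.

0.056

Before: below the line — ¥740,000, ¥1,140,000, ¥1,380,000, ¥1,660,000, ¥1,820,000, ¥2,360,000, ¥2,480,000; poverty gap index (FGT₁) = 0.26136.
After the ¥220,000 transfer: below the line — ¥960,000, ¥1,360,000, ¥1,600,000, ¥1,880,000, ¥2,040,000, ¥2,580,000; poverty gap index (FGT₁) = 0.20530.
Reduction = 0.26136 − 0.20530 = 0.056.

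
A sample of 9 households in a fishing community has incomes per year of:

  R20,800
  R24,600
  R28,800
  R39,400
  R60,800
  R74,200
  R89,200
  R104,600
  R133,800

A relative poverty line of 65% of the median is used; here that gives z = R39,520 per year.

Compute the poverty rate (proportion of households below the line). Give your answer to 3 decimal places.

4 of the 9 households have income below R39,520.
H = 4/9 = 0.444.

0.444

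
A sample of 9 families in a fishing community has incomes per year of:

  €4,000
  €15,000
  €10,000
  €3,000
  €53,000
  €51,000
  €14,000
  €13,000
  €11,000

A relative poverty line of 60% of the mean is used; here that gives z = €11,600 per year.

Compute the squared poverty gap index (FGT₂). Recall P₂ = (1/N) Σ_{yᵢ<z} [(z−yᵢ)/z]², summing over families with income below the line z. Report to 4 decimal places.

Incomes under z: €3,000, €4,000, €10,000, €11,000 (q = 4 of N = 9).
Normalized shortfalls: (11600−3000)/11600 = 0.7414; (11600−4000)/11600 = 0.6552; (11600−10000)/11600 = 0.1379; (11600−11000)/11600 = 0.0517.
Squared: 0.5496; 0.4293; 0.0190; 0.0027.
Sum = 1.000595; P₂ = 1.000595 / 9 = 0.1112.

0.1112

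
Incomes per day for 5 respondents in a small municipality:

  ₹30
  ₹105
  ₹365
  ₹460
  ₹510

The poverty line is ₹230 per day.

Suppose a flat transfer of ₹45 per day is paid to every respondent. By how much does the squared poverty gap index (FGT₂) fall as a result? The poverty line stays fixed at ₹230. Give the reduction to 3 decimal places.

0.095

Before: below the line — ₹30, ₹105; squared poverty gap index (FGT₂) = 0.21030.
After the ₹45 transfer: below the line — ₹75, ₹150; squared poverty gap index (FGT₂) = 0.11503.
Reduction = 0.21030 − 0.11503 = 0.095.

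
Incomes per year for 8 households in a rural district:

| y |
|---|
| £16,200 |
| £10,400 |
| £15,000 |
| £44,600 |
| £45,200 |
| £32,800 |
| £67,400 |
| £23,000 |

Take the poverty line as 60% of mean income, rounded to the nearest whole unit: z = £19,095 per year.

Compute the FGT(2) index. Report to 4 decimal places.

0.0345

Poor units: £10,400, £15,000, £16,200 (q = 3 of N = 8).
Gap ratios (z−y)/z: (19095−10400)/19095 = 0.4554; (19095−15000)/19095 = 0.2145; (19095−16200)/19095 = 0.1516.
Squared: 0.2073; 0.0460; 0.0230.
Sum = 0.276324; P₂ = 0.276324 / 8 = 0.0345.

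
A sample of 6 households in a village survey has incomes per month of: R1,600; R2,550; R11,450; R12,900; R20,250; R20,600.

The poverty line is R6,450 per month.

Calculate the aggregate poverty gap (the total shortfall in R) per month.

R8,750

Below z: R1,600, R2,550 (q = 2 of N = 6).
Individual gaps: 6450−1600 = 4850; 6450−2550 = 3900.
Aggregate gap = R8,750.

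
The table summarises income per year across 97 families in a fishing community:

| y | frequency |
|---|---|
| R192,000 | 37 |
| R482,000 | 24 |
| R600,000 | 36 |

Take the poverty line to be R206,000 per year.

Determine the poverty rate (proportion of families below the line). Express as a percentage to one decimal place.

37 of the 97 families have income below R206,000.
H = 37/97 = 38.1%.

38.1%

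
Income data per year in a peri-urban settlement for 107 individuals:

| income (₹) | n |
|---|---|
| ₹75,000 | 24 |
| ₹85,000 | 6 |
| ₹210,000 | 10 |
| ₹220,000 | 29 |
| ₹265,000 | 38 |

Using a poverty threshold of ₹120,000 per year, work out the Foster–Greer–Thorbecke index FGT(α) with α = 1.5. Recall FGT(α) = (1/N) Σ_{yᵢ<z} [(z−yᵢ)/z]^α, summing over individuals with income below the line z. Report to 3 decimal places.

Below the line: 24×₹75,000, 6×₹85,000 (q = 30 of N = 107).
Normalized shortfalls: (120000−75000)/120000 = 0.3750 (×24); (120000−85000)/120000 = 0.2917 (×6).
Raised to α = 1.5: 0.22964 (×24); 0.15752 (×6).
Sum = 6.456460; FGT(1.5) = 6.456460 / 107 = 0.060.

0.060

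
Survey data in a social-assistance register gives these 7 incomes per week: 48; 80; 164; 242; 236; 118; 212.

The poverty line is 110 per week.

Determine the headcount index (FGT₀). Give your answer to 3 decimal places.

2 of the 7 workers have income below 110.
H = 2/7 = 0.286.

0.286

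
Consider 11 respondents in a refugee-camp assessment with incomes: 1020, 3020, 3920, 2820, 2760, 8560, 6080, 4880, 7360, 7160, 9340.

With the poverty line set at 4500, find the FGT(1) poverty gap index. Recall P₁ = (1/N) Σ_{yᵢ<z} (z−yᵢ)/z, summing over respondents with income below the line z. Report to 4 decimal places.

Incomes under z: 1020, 2760, 2820, 3020, 3920 (q = 5 of N = 11).
Relative gaps: (4500−1020)/4500 = 0.7733; (4500−2760)/4500 = 0.3867; (4500−2820)/4500 = 0.3733; (4500−3020)/4500 = 0.3289; (4500−3920)/4500 = 0.1289.
Sum of shortfalls = 1.991111; P₁ averages over all N: 1.991111 / 11 = 0.1810.

0.1810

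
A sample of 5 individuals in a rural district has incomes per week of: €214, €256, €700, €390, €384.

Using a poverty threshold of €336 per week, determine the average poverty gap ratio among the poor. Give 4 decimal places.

0.3006

Incomes under z: €214, €256 (q = 2 of N = 5).
Relative gaps: 0.3631, 0.2381; sum = 0.601190.
The income-gap ratio divides by q (the poor only): 0.601190 / 2 = 0.3006.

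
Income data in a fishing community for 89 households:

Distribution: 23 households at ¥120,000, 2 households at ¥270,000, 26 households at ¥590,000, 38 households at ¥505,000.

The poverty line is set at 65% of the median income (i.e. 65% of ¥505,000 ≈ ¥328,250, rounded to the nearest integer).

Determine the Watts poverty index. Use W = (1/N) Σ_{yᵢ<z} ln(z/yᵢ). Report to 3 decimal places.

Below the line: 23×¥120,000, 2×¥270,000 (q = 25 of N = 89).
Log gaps: ln(328250/120000) = 1.0063 (×23); ln(328250/270000) = 0.1954 (×2).
W = 23.535234 / 89 = 0.264.

0.264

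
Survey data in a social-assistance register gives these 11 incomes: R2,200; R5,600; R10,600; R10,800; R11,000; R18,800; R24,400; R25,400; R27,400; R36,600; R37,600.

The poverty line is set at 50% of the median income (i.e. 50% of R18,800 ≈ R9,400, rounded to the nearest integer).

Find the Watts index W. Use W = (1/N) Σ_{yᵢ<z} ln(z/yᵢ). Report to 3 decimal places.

0.179

Incomes under z: R2,200, R5,600 (q = 2 of N = 11).
ln(z/y) terms: ln(9400/2200) = 1.4523; ln(9400/5600) = 0.5179.
W = 1.970195 / 11 = 0.179.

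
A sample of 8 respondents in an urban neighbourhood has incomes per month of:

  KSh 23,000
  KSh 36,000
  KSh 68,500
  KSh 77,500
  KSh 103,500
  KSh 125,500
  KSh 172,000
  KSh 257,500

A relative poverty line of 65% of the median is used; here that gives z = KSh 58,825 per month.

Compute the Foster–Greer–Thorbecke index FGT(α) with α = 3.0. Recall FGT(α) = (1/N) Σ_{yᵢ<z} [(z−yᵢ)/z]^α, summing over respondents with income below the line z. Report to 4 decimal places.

Below the line: KSh 23,000, KSh 36,000 (q = 2 of N = 8).
Gap ratios (z−y)/z: (58825−23000)/58825 = 0.6090; (58825−36000)/58825 = 0.3880.
Raised to α = 3.0: 0.22588; 0.05842.
Sum = 0.284295; FGT(3.0) = 0.284295 / 8 = 0.0355.

0.0355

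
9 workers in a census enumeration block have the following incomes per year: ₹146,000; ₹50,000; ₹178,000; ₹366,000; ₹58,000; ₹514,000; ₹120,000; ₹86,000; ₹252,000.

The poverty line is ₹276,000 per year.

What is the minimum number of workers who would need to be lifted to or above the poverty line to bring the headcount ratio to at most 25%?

Currently q = 7 of N = 9 are below the line (H = 0.778).
A headcount ratio of at most 25% allows at most ⌊0.25 × 9⌋ = 2 poor workers.
So at least 7 − 2 = 5 must be lifted.

5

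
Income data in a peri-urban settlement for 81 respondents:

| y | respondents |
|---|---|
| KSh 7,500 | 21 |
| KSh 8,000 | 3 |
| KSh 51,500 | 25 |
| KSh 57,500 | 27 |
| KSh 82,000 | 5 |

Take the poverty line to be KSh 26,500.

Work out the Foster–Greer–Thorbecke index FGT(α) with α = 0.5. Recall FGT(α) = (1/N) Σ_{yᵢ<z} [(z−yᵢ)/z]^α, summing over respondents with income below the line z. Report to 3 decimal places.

0.250

Below z: 21×KSh 7,500, 3×KSh 8,000 (q = 24 of N = 81).
Gap ratios (z−y)/z: (26500−7500)/26500 = 0.7170 (×21); (26500−8000)/26500 = 0.6981 (×3).
Raised to α = 0.5: 0.84675 (×21); 0.83553 (×3).
Sum = 20.288290; FGT(0.5) = 20.288290 / 81 = 0.250.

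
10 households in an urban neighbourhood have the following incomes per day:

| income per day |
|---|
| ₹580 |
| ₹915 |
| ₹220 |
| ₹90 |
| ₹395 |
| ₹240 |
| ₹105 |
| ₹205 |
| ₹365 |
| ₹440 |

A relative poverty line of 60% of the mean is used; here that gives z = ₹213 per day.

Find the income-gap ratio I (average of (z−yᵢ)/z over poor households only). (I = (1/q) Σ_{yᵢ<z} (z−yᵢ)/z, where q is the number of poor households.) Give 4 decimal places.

0.3740

Below z: ₹90, ₹105, ₹205 (q = 3 of N = 10).
Shortfall ratios (z−y)/z: 0.5775, 0.5070, 0.0376; sum = 1.122066.
I averages over the q = 3 poor units only: 1.122066 / 3 = 0.3740.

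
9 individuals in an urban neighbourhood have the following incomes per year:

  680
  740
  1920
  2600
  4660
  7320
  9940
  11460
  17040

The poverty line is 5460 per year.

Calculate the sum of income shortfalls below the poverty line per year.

16700

Incomes under z: 680, 740, 1920, 2600, 4660 (q = 5 of N = 9).
Individual gaps: 5460−680 = 4780; 5460−740 = 4720; 5460−1920 = 3540; 5460−2600 = 2860; 5460−4660 = 800.
Aggregate gap = 16700.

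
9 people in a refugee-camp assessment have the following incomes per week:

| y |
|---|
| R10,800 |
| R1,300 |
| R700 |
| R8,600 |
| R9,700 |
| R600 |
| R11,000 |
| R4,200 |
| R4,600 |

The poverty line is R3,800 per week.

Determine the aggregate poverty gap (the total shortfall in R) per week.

Incomes under z: R600, R700, R1,300 (q = 3 of N = 9).
Individual gaps: 3800−600 = 3200; 3800−700 = 3100; 3800−1300 = 2500.
Aggregate gap = R8,800.

R8,800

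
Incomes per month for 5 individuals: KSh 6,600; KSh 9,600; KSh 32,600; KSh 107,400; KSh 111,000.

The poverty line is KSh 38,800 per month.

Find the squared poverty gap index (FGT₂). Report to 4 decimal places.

Incomes under z: KSh 6,600, KSh 9,600, KSh 32,600 (q = 3 of N = 5).
Gap ratios (z−y)/z: (38800−6600)/38800 = 0.8299; (38800−9600)/38800 = 0.7526; (38800−32600)/38800 = 0.1598.
Squared: 0.6887; 0.5664; 0.0255.
Sum = 1.280636; P₂ = 1.280636 / 5 = 0.2561.

0.2561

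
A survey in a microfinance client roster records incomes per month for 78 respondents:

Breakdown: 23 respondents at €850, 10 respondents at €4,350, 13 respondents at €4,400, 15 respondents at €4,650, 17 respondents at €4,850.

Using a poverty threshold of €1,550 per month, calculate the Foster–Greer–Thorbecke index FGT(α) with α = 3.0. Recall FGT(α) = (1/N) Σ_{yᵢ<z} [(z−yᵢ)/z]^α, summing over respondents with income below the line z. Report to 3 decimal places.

Below z: 23×€850 (q = 23 of N = 78).
Gap ratios (z−y)/z: (1550−850)/1550 = 0.4516 (×23).
Raised to α = 3.0: 0.09211 (×23).
Sum = 2.118492; FGT(3.0) = 2.118492 / 78 = 0.027.

0.027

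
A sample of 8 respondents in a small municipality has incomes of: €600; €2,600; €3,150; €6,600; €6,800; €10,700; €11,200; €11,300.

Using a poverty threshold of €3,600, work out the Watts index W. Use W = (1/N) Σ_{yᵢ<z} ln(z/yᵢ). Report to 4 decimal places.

0.2813

Incomes under z: €600, €2,600, €3,150 (q = 3 of N = 8).
ln(z/y) terms: ln(3600/600) = 1.7918; ln(3600/2600) = 0.3254; ln(3600/3150) = 0.1335.
W = 2.250713 / 8 = 0.2813.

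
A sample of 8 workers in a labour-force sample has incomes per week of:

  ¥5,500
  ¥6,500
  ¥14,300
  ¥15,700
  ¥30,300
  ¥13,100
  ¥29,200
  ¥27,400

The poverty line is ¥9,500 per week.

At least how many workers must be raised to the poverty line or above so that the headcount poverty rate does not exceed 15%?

1

Currently q = 2 of N = 8 are below the line (H = 0.250).
A headcount ratio of at most 15% allows at most ⌊0.15 × 8⌋ = 1 poor workers.
So at least 2 − 1 = 1 must be lifted.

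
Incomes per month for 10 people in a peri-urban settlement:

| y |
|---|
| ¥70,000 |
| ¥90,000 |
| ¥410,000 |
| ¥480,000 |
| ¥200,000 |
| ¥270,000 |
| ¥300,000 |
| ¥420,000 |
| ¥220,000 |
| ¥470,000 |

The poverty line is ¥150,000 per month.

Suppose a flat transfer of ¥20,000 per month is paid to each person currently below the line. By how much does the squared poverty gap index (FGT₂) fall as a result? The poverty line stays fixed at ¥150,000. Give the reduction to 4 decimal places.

0.0213

Before: below the line — ¥70,000, ¥90,000; squared poverty gap index (FGT₂) = 0.044444.
After the ¥20,000 transfer: below the line — ¥90,000, ¥110,000; squared poverty gap index (FGT₂) = 0.023111.
Reduction = 0.044444 − 0.023111 = 0.0213.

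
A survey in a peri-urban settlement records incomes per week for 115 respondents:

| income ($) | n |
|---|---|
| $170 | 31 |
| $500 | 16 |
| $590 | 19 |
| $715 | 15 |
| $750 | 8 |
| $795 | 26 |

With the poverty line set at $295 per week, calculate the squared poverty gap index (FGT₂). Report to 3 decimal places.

0.048

Below z: 31×$170 (q = 31 of N = 115).
Relative gaps: (295−170)/295 = 0.4237 (×31).
Squared: 0.1795 (×31).
Sum = 5.565929; P₂ = 5.565929 / 115 = 0.048.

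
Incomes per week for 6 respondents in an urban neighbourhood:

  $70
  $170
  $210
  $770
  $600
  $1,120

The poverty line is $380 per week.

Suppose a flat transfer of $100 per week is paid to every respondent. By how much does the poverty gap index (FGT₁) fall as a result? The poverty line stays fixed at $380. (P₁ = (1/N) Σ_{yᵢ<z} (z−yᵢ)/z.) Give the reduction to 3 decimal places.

Before: below the line — $70, $170, $210; poverty gap index (FGT₁) = 0.30263.
After the $100 transfer: below the line — $170, $270, $310; poverty gap index (FGT₁) = 0.17105.
Reduction = 0.30263 − 0.17105 = 0.132.

0.132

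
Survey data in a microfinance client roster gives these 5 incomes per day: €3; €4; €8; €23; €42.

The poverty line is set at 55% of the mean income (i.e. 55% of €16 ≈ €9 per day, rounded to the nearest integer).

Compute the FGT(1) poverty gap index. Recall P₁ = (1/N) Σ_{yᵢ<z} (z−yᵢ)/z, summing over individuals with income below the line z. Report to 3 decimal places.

Below the line: €3, €4, €8 (q = 3 of N = 5).
Shortfall ratios: (9−3)/9 = 0.6667; (9−4)/9 = 0.5556; (9−8)/9 = 0.1111.
Sum of shortfalls = 1.333333; P₁ averages over all N: 1.333333 / 5 = 0.267.

0.267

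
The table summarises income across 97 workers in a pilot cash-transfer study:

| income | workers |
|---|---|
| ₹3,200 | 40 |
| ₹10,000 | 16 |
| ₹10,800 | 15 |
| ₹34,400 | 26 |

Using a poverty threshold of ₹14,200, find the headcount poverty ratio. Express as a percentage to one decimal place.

73.2%

71 of the 97 workers have income below ₹14,200.
H = 71/97 = 73.2%.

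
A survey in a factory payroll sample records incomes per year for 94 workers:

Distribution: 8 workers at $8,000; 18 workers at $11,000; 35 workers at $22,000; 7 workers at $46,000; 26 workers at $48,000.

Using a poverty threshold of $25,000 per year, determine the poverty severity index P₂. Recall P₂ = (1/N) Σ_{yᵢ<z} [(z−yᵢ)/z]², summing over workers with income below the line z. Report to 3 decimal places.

0.105

Below z: 8×$8,000, 18×$11,000, 35×$22,000 (q = 61 of N = 94).
Relative gaps: (25000−8000)/25000 = 0.6800 (×8); (25000−11000)/25000 = 0.5600 (×18); (25000−22000)/25000 = 0.1200 (×35).
Squared: 0.4624 (×8); 0.3136 (×18); 0.0144 (×35).
Sum = 9.848000; P₂ = 9.848000 / 94 = 0.105.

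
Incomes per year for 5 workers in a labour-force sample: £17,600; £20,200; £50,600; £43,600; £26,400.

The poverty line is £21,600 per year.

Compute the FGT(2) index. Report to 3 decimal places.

0.008

Incomes under z: £17,600, £20,200 (q = 2 of N = 5).
Gap ratios (z−y)/z: (21600−17600)/21600 = 0.1852; (21600−20200)/21600 = 0.0648.
Squared: 0.0343; 0.0042.
Sum = 0.038495; P₂ = 0.038495 / 5 = 0.008.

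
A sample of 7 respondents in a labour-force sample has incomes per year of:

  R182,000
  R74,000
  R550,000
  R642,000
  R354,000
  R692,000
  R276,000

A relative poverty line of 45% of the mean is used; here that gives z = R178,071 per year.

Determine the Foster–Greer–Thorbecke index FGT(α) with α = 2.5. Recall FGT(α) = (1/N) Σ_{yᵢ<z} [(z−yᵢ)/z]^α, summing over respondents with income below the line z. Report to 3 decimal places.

0.037

Below the line: R74,000 (q = 1 of N = 7).
Relative gaps: (178071−74000)/178071 = 0.5844.
Raised to α = 2.5: 0.26112.
Sum = 0.261121; FGT(2.5) = 0.261121 / 7 = 0.037.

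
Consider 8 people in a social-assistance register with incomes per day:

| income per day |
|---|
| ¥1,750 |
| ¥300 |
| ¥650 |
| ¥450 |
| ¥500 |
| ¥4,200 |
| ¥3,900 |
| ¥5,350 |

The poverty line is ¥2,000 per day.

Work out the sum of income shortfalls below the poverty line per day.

¥6,350

Below the line: ¥300, ¥450, ¥500, ¥650, ¥1,750 (q = 5 of N = 8).
Individual gaps: 2000−300 = 1700; 2000−450 = 1550; 2000−500 = 1500; 2000−650 = 1350; 2000−1750 = 250.
Aggregate gap = ¥6,350.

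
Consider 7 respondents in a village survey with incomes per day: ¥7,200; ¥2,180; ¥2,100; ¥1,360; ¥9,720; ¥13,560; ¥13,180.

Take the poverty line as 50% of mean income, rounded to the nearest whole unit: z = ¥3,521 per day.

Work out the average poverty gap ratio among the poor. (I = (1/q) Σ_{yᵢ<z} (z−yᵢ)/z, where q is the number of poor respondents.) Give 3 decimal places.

Incomes under z: ¥1,360, ¥2,100, ¥2,180 (q = 3 of N = 7).
Relative gaps: 0.6137, 0.4036, 0.3809; sum = 1.398182.
The income-gap ratio divides by q (the poor only): 1.398182 / 3 = 0.466.

0.466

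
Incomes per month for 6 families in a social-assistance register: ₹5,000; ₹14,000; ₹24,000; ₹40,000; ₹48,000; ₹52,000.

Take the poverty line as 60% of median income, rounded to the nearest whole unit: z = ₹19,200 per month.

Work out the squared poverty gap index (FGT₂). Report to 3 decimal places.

Incomes under z: ₹5,000, ₹14,000 (q = 2 of N = 6).
Normalized shortfalls: (19200−5000)/19200 = 0.7396; (19200−14000)/19200 = 0.2708.
Squared: 0.5470; 0.0734.
Sum = 0.620334; P₂ = 0.620334 / 6 = 0.103.

0.103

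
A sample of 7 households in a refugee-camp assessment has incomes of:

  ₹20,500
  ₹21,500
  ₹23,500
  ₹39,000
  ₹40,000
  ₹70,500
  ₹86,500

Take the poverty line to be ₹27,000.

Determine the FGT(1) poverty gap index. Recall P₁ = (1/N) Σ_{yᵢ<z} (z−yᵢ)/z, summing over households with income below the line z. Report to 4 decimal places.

0.0820

Incomes under z: ₹20,500, ₹21,500, ₹23,500 (q = 3 of N = 7).
Gap ratios (z−y)/z: (27000−20500)/27000 = 0.2407; (27000−21500)/27000 = 0.2037; (27000−23500)/27000 = 0.1296.
Sum of shortfalls = 0.574074; P₁ averages over all N: 0.574074 / 7 = 0.0820.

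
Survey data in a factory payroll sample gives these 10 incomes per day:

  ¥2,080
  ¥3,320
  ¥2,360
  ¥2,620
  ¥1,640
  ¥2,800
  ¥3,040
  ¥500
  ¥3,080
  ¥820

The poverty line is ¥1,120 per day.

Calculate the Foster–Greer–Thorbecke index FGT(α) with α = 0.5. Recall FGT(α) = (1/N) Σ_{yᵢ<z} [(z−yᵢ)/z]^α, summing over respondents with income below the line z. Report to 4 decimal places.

Below z: ¥500, ¥820 (q = 2 of N = 10).
Relative gaps: (1120−500)/1120 = 0.5536; (1120−820)/1120 = 0.2679.
Raised to α = 0.5: 0.74402; 0.51755.
Sum = 1.261573; FGT(0.5) = 1.261573 / 10 = 0.1262.

0.1262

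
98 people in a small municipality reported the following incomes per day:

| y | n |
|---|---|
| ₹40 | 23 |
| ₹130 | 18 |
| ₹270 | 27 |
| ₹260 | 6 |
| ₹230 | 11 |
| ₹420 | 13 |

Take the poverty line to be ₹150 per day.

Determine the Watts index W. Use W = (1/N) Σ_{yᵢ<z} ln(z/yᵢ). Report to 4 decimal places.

Below z: 23×₹40, 18×₹130 (q = 41 of N = 98).
Log gaps: ln(150/40) = 1.3218 (×23); ln(150/130) = 0.1431 (×18).
W = 32.976200 / 98 = 0.3365.

0.3365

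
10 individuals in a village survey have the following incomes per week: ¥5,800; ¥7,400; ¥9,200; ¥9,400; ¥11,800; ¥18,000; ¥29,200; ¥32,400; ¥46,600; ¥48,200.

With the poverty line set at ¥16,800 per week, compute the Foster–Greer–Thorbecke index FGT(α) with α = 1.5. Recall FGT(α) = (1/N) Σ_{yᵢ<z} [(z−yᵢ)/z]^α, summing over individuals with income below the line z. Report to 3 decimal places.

0.171

Below z: ¥5,800, ¥7,400, ¥9,200, ¥9,400, ¥11,800 (q = 5 of N = 10).
Shortfall ratios: (16800−5800)/16800 = 0.6548; (16800−7400)/16800 = 0.5595; (16800−9200)/16800 = 0.4524; (16800−9400)/16800 = 0.4405; (16800−11800)/16800 = 0.2976.
Raised to α = 1.5: 0.52982; 0.41853; 0.30427; 0.29234; 0.16236.
Sum = 1.707317; FGT(1.5) = 1.707317 / 10 = 0.171.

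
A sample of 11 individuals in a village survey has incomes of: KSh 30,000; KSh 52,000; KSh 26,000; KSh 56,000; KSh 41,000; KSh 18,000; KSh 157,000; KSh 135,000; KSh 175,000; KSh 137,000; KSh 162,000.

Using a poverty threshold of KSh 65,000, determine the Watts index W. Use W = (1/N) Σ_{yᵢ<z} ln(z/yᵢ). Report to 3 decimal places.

0.346

Poor units: KSh 18,000, KSh 26,000, KSh 30,000, KSh 41,000, KSh 52,000, KSh 56,000 (q = 6 of N = 11).
ln(z/y) terms: ln(65000/18000) = 1.2840; ln(65000/26000) = 0.9163; ln(65000/30000) = 0.7732; ln(65000/41000) = 0.4608; ln(65000/52000) = 0.2231; ln(65000/56000) = 0.1490.
W = 3.806490 / 11 = 0.346.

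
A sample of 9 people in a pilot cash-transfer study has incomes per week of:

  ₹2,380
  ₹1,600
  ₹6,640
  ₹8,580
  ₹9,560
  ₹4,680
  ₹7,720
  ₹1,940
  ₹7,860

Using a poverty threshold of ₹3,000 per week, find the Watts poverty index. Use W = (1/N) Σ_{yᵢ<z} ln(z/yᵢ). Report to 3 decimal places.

Below the line: ₹1,600, ₹1,940, ₹2,380 (q = 3 of N = 9).
Log shortfalls: ln(3000/1600) = 0.6286; ln(3000/1940) = 0.4359; ln(3000/2380) = 0.2315.
W = 1.296045 / 9 = 0.144.

0.144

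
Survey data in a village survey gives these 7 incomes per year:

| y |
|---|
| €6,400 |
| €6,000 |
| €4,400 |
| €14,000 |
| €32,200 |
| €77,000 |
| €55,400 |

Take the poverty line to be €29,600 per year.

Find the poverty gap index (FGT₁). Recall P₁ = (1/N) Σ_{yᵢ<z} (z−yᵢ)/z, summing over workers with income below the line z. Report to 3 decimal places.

0.423

Incomes under z: €4,400, €6,000, €6,400, €14,000 (q = 4 of N = 7).
Shortfall ratios: (29600−4400)/29600 = 0.8514; (29600−6000)/29600 = 0.7973; (29600−6400)/29600 = 0.7838; (29600−14000)/29600 = 0.5270.
Σ = 2.959459. Dividing by the full population N = 7 gives P₁ = 0.423.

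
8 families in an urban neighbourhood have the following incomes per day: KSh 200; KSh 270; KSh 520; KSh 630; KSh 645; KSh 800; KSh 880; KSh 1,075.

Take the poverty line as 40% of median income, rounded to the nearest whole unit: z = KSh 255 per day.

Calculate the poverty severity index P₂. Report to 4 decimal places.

0.0058

Poor units: KSh 200 (q = 1 of N = 8).
Relative gaps: (255−200)/255 = 0.2157.
Squared: 0.0465.
Sum = 0.046521; P₂ = 0.046521 / 8 = 0.0058.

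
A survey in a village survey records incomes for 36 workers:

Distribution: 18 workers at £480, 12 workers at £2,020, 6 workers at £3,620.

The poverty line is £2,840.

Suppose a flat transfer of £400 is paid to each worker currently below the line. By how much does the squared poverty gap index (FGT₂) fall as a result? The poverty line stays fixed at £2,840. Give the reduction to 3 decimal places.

0.128

Before: below the line — 18×£480, 12×£2,020; squared poverty gap index (FGT₂) = 0.37306.
After the £400 transfer: below the line — 18×£880, 12×£2,420; squared poverty gap index (FGT₂) = 0.24544.
Reduction = 0.37306 − 0.24544 = 0.128.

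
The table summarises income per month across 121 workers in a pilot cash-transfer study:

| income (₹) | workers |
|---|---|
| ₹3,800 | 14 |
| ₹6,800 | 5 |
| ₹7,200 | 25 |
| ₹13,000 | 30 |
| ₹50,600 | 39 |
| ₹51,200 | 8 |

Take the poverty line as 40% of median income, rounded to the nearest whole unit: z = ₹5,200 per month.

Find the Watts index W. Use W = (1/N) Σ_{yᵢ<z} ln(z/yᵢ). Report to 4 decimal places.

Poor units: 14×₹3,800 (q = 14 of N = 121).
Log gaps: ln(5200/3800) = 0.3137 (×14).
W = 4.391206 / 121 = 0.0363.

0.0363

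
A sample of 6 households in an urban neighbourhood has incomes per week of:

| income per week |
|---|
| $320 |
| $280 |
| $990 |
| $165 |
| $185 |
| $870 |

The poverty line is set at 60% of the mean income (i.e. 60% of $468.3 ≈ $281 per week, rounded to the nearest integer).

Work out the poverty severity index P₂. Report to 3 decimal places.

0.048

Below z: $165, $185, $280 (q = 3 of N = 6).
Gap ratios (z−y)/z: (281−165)/281 = 0.4128; (281−185)/281 = 0.3416; (281−280)/281 = 0.0036.
Squared: 0.1704; 0.1167; 0.0000.
Sum = 0.287142; P₂ = 0.287142 / 6 = 0.048.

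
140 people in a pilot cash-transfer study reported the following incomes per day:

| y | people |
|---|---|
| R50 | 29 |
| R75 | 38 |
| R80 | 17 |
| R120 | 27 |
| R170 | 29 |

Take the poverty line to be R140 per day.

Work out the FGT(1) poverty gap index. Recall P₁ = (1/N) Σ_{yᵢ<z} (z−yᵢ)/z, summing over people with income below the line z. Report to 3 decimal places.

0.339

Incomes under z: 29×R50, 38×R75, 17×R80, 27×R120 (q = 111 of N = 140).
Gap ratios (z−y)/z: (140−50)/140 = 0.6429 (×29); (140−75)/140 = 0.4643 (×38); (140−80)/140 = 0.4286 (×17); (140−120)/140 = 0.1429 (×27).
Sum of shortfalls = 47.428571; P₁ averages over all N: 47.428571 / 140 = 0.339.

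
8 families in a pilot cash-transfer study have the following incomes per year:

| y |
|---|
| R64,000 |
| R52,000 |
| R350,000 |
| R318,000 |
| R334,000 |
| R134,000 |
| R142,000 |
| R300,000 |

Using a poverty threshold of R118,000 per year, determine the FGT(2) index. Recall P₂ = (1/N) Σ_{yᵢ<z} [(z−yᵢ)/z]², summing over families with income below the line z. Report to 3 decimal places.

Incomes under z: R52,000, R64,000 (q = 2 of N = 8).
Relative gaps: (118000−52000)/118000 = 0.5593; (118000−64000)/118000 = 0.4576.
Squared: 0.3128; 0.2094.
Sum = 0.522264; P₂ = 0.522264 / 8 = 0.065.

0.065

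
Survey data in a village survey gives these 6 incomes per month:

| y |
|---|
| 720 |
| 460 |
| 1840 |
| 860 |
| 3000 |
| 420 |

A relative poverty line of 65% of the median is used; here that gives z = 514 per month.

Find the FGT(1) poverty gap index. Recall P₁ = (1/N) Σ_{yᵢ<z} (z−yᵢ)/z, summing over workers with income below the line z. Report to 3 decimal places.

Poor units: 420, 460 (q = 2 of N = 6).
Relative gaps: (514−420)/514 = 0.1829; (514−460)/514 = 0.1051.
Sum of shortfalls = 0.287938; P₁ averages over all N: 0.287938 / 6 = 0.048.

0.048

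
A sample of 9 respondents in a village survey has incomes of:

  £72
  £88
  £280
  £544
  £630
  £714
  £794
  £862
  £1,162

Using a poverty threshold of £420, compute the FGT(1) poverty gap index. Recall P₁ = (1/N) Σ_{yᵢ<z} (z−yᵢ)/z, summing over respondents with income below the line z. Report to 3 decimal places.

0.217

Poor units: £72, £88, £280 (q = 3 of N = 9).
Gap ratios (z−y)/z: (420−72)/420 = 0.8286; (420−88)/420 = 0.7905; (420−280)/420 = 0.3333.
Sum of shortfalls = 1.952381; P₁ averages over all N: 1.952381 / 9 = 0.217.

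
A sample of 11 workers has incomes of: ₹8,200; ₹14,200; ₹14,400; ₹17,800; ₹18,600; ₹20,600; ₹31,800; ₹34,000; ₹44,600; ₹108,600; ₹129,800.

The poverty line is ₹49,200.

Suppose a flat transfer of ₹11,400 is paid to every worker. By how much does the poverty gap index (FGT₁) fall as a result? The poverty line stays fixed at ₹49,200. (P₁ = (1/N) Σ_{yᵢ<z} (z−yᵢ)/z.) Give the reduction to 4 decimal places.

0.1770

Before: below the line — ₹8,200, ₹14,200, ₹14,400, ₹17,800, ₹18,600, ₹20,600, ₹31,800, ₹34,000, ₹44,600; poverty gap index (FGT₁) = 0.440872.
After the ₹11,400 transfer: below the line — ₹19,600, ₹25,600, ₹25,800, ₹29,200, ₹30,000, ₹32,000, ₹43,200, ₹45,400; poverty gap index (FGT₁) = 0.263858.
Reduction = 0.440872 − 0.263858 = 0.1770.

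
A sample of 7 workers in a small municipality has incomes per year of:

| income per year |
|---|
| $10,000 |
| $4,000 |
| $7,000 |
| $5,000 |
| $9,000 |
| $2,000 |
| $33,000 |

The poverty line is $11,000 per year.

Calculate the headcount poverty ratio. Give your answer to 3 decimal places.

6 of the 7 workers have income below $11,000.
H = 6/7 = 0.857.

0.857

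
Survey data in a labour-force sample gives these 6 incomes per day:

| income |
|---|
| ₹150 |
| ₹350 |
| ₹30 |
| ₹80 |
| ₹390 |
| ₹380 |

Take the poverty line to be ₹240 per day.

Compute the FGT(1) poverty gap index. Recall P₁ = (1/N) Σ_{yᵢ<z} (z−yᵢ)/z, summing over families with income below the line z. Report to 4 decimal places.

Incomes under z: ₹30, ₹80, ₹150 (q = 3 of N = 6).
Normalized shortfalls: (240−30)/240 = 0.8750; (240−80)/240 = 0.6667; (240−150)/240 = 0.3750.
Sum of shortfalls = 1.916667; P₁ averages over all N: 1.916667 / 6 = 0.3194.

0.3194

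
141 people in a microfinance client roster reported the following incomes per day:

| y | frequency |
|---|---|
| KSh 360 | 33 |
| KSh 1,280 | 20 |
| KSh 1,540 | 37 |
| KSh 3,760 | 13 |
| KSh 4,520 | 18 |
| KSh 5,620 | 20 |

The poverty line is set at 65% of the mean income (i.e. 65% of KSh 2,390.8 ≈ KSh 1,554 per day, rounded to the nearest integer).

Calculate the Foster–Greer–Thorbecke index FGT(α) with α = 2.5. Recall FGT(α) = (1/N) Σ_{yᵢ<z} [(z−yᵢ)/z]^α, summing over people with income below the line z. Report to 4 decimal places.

Poor units: 33×KSh 360, 20×KSh 1,280, 37×KSh 1,540 (q = 90 of N = 141).
Gap ratios (z−y)/z: (1554−360)/1554 = 0.7683 (×33); (1554−1280)/1554 = 0.1763 (×20); (1554−1540)/1554 = 0.0090 (×37).
Raised to α = 2.5: 0.51747 (×33); 0.01305 (×20); 0.00001 (×37).
Sum = 17.337804; FGT(2.5) = 17.337804 / 141 = 0.1230.

0.1230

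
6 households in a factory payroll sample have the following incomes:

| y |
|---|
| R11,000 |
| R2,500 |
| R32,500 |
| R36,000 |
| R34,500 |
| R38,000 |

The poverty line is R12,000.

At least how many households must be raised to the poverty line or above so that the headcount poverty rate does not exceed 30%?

Currently q = 2 of N = 6 are below the line (H = 0.333).
A headcount ratio of at most 30% allows at most ⌊0.30 × 6⌋ = 1 poor households.
So at least 2 − 1 = 1 must be lifted.

1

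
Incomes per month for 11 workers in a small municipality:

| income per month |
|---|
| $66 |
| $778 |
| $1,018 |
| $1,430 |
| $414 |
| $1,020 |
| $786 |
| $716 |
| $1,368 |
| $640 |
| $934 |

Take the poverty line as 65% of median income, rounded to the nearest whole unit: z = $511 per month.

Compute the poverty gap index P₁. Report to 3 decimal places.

0.096

Incomes under z: $66, $414 (q = 2 of N = 11).
Relative gaps: (511−66)/511 = 0.8708; (511−414)/511 = 0.1898.
Σ = 1.060665. Dividing by the full population N = 11 gives P₁ = 0.096.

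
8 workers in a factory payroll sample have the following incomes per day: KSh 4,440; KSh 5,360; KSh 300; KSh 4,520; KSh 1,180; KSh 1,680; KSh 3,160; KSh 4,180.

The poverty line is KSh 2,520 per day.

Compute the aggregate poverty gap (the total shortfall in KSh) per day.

KSh 4,400

Poor units: KSh 300, KSh 1,180, KSh 1,680 (q = 3 of N = 8).
Individual gaps: 2520−300 = 2220; 2520−1180 = 1340; 2520−1680 = 840.
Aggregate gap = KSh 4,400.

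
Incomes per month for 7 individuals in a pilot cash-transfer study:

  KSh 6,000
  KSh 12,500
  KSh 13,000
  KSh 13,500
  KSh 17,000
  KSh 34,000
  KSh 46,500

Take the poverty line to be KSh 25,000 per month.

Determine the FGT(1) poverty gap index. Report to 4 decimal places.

Incomes under z: KSh 6,000, KSh 12,500, KSh 13,000, KSh 13,500, KSh 17,000 (q = 5 of N = 7).
Relative gaps: (25000−6000)/25000 = 0.7600; (25000−12500)/25000 = 0.5000; (25000−13000)/25000 = 0.4800; (25000−13500)/25000 = 0.4600; (25000−17000)/25000 = 0.3200.
Sum of shortfalls = 2.520000; P₁ averages over all N: 2.520000 / 7 = 0.3600.

0.3600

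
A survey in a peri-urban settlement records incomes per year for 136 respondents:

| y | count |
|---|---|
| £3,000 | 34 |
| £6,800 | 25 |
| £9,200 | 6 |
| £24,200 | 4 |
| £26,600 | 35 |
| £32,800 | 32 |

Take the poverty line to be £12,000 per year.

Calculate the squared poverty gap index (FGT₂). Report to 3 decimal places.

Incomes under z: 34×£3,000, 25×£6,800, 6×£9,200 (q = 65 of N = 136).
Gap ratios (z−y)/z: (12000−3000)/12000 = 0.7500 (×34); (12000−6800)/12000 = 0.4333 (×25); (12000−9200)/12000 = 0.2333 (×6).
Squared: 0.5625 (×34); 0.1878 (×25); 0.0544 (×6).
Sum = 24.146111; P₂ = 24.146111 / 136 = 0.178.

0.178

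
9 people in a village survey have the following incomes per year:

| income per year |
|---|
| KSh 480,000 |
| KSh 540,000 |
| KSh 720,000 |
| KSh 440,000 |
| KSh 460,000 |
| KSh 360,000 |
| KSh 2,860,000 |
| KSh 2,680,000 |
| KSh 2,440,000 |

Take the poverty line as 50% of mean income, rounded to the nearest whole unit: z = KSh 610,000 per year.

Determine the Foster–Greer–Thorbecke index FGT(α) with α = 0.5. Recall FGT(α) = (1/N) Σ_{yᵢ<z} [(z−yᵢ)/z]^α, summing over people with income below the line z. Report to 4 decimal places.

Poor units: KSh 360,000, KSh 440,000, KSh 460,000, KSh 480,000, KSh 540,000 (q = 5 of N = 9).
Shortfall ratios: (610000−360000)/610000 = 0.4098; (610000−440000)/610000 = 0.2787; (610000−460000)/610000 = 0.2459; (610000−480000)/610000 = 0.2131; (610000−540000)/610000 = 0.1148.
Raised to α = 0.5: 0.64018; 0.52791; 0.49588; 0.46164; 0.33875.
Sum = 2.464376; FGT(0.5) = 2.464376 / 9 = 0.2738.

0.2738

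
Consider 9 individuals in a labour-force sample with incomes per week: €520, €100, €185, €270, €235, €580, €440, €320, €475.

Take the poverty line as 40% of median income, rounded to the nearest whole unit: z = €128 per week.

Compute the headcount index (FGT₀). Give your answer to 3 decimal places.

1 of the 9 individuals have income below €128.
H = 1/9 = 0.111.

0.111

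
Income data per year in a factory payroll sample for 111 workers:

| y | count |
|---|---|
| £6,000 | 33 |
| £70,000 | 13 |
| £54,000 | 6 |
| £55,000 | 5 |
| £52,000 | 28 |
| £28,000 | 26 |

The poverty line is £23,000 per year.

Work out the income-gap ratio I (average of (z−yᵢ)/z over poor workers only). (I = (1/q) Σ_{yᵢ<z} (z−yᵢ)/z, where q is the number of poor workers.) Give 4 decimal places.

Poor units: 33×£6,000 (q = 33 of N = 111).
Shortfall ratios (z−y)/z: 0.7391 (×33); sum = 24.391304.
I averages over the q = 33 poor units only: 24.391304 / 33 = 0.7391.

0.7391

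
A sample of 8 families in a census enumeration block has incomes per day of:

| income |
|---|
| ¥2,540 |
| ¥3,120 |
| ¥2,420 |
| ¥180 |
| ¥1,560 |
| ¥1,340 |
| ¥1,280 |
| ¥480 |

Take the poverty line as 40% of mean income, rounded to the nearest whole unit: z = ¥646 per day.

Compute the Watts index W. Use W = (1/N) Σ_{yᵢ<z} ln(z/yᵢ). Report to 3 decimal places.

0.197

Below z: ¥180, ¥480 (q = 2 of N = 8).
Log gaps: ln(646/180) = 1.2778; ln(646/480) = 0.2970.
W = 1.574856 / 8 = 0.197.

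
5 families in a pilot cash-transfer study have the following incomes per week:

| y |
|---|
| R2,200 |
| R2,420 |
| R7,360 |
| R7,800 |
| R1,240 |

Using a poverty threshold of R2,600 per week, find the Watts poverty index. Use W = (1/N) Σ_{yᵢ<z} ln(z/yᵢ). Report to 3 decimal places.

0.196

Incomes under z: R1,240, R2,200, R2,420 (q = 3 of N = 5).
Log gaps: ln(2600/1240) = 0.7404; ln(2600/2200) = 0.1671; ln(2600/2420) = 0.0717.
W = 0.979198 / 5 = 0.196.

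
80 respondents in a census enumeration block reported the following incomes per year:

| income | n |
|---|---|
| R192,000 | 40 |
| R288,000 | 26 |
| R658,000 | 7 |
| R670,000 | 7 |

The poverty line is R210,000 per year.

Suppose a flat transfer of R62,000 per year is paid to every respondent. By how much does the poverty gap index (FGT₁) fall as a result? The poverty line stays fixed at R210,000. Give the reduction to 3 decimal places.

0.043

Before: below the line — 40×R192,000; poverty gap index (FGT₁) = 0.04286.
After the R62,000 transfer: below the line — none; poverty gap index (FGT₁) = 0.00000.
Reduction = 0.04286 − 0.00000 = 0.043.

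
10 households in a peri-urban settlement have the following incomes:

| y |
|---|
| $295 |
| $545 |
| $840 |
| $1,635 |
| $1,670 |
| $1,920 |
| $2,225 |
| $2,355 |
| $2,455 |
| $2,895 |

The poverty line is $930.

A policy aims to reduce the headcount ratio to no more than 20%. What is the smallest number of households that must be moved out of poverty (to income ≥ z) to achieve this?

Currently q = 3 of N = 10 are below the line (H = 0.300).
A headcount ratio of at most 20% allows at most ⌊0.20 × 10⌋ = 2 poor households.
So at least 3 − 2 = 1 must be lifted.

1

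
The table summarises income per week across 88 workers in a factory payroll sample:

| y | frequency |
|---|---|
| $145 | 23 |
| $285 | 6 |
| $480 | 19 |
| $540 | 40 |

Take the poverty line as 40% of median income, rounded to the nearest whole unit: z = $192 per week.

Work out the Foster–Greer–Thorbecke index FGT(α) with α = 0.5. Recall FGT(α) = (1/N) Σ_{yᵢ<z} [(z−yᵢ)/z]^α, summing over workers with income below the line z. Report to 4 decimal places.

0.1293

Below the line: 23×$145 (q = 23 of N = 88).
Shortfall ratios: (192−145)/192 = 0.2448 (×23).
Raised to α = 0.5: 0.49476 (×23).
Sum = 11.379578; FGT(0.5) = 11.379578 / 88 = 0.1293.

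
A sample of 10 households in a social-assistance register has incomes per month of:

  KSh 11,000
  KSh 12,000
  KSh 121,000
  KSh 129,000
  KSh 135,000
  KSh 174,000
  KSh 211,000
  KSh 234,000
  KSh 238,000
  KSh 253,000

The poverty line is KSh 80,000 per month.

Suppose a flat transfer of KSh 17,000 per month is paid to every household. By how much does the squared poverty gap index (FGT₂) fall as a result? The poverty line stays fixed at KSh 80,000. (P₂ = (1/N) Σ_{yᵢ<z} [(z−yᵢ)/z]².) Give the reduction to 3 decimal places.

0.064

Before: below the line — KSh 11,000, KSh 12,000; squared poverty gap index (FGT₂) = 0.14664.
After the KSh 17,000 transfer: below the line — KSh 28,000, KSh 29,000; squared poverty gap index (FGT₂) = 0.08289.
Reduction = 0.14664 − 0.08289 = 0.064.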